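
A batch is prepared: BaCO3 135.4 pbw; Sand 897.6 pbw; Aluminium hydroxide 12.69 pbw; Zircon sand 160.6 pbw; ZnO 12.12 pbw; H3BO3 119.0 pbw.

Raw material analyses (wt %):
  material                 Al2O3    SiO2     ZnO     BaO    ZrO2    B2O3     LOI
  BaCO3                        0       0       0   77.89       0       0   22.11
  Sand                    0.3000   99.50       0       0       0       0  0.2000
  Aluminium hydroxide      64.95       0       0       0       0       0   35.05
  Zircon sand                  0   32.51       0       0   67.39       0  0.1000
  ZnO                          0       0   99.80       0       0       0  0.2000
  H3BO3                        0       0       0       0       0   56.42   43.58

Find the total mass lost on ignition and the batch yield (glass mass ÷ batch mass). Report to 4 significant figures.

The intermediate values are printed rounded to 4 significant digits as written; the whole derivation maintains exact precision in every operation. Every reported result takes a single rounding. All derived quantities (ignition loss, totals, glass mass, yield, six oxide percentages) are computed at exact precision starting from the weights at 1249 pbw of glass, precisely as stated by question or answer.
Per-material ignition loss:
  BaCO3: 135.4 × 0.2211 = 29.94 pbw
  Sand: 897.6 × 0.002000 = 1.795 pbw
  Aluminium hydroxide: 12.69 × 0.3505 = 4.448 pbw
  Zircon sand: 160.6 × 0.001000 = 0.1606 pbw
  ZnO: 12.12 × 0.002000 = 0.02424 pbw
  H3BO3: 119.0 × 0.4358 = 51.86 pbw
Total LOI = 88.23 pbw
Glass = batch − LOI = 1337 − 88.23 = 1249 pbw

LOI loss = 88.23 pbw; glass = 1249 pbw; yield = 93.40%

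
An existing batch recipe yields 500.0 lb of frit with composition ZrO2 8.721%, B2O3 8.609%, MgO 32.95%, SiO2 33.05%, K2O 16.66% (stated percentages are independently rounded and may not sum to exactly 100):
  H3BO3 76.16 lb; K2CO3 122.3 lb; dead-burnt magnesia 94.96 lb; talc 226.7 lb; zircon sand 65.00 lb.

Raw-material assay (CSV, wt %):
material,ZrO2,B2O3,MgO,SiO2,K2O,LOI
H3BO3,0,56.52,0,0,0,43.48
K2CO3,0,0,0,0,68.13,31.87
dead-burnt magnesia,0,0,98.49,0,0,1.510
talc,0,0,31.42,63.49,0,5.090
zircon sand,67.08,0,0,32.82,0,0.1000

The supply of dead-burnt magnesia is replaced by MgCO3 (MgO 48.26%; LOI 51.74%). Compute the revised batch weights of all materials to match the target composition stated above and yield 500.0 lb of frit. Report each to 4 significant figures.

All internal work runs at exact precision at all times; in-progress results are displayed rounded off to 4 significant digits as written. Each reported value is rounded only once — derived quantities (totals, ignition loss, yield, the five compositions, glass mass) are recomputed in exact precision using the weight values on 500.0 lb of glass, precisely as stated by the question or the answer.
Oxide mass targets, per 500.0 lb frit:
  ZrO2: 8.721% × 500.0 = 43.60 lb
  B2O3: 8.609% × 500.0 = 43.04 lb
  MgO: 32.95% × 500.0 = 164.8 lb
  SiO2: 33.05% × 500.0 = 165.2 lb
  K2O: 16.66% × 500.0 = 83.30 lb
Per-oxide balance check on the weights just shown, at the basis given (delivered sums recover each target given rounding of the digits):
  ZrO2: 65.00·0.6708 = 43.60 lb (target 43.60 lb)
  B2O3: 76.16·0.5652 = 43.05 lb (target 43.04 lb)
  MgO: 193.8·0.4826 + 226.7·0.3142 = 164.8 lb (target 164.8 lb)
  SiO2: 226.7·0.6349 + 65.00·0.3282 = 165.3 lb (target 165.2 lb)
  K2O: 122.3·0.6813 = 83.32 lb (target 83.30 lb)
Glass-mass bookkeeping: batch Σ − ignition loss = 500.0 lb (summing oxide targets gives 500.0 lb; stated basis 500.0 lb — a pure rounding effect).
Batch grand total — Σ batch = 684.0 lb; LOI removed, Σ of batch·LOI: 184.0 lb; the yield ratio, glass ÷ batch: 73.10%.

Revised batch per 500.0 lb frit:
  H3BO3: 76.16 lb
  K2CO3: 122.3 lb
  MgCO3: 193.8 lb
  talc: 226.7 lb
  zircon sand: 65.00 lb
Total batch = 684.0 lb; LOI loss = 184.0 lb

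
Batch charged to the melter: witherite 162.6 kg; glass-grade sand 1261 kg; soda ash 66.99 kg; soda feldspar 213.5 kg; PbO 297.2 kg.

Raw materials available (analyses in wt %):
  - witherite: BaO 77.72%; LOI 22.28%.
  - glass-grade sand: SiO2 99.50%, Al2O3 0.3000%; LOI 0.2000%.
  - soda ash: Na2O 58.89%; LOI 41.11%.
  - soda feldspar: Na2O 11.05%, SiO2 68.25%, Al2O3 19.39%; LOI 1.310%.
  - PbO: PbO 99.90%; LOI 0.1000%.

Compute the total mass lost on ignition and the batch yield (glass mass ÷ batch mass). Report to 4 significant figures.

LOI loss = 69.38 kg; glass = 1932 kg; yield = 96.53%

Rounding to four significant digits applies to each intermediate as shown. The whole derivation holds full float precision through every step. A single rounding finalizes each reported value — derived quantities, including five oxide percentages, the yield, LOI, net glass mass, the totals, are carried using the weight values on 1932 kg of glass at full precision, precisely as stated by question or answer.
Loss on ignition, line by line:
  witherite: 162.6 × 0.2228 = 36.23 kg
  glass-grade sand: 1261 × 0.002000 = 2.522 kg
  soda ash: 66.99 × 0.4111 = 27.54 kg
  soda feldspar: 213.5 × 0.01310 = 2.797 kg
  PbO: 297.2 × 0.001000 = 0.2972 kg
Total LOI = 69.38 kg
Glass = batch − LOI = 2001 − 69.38 = 1932 kg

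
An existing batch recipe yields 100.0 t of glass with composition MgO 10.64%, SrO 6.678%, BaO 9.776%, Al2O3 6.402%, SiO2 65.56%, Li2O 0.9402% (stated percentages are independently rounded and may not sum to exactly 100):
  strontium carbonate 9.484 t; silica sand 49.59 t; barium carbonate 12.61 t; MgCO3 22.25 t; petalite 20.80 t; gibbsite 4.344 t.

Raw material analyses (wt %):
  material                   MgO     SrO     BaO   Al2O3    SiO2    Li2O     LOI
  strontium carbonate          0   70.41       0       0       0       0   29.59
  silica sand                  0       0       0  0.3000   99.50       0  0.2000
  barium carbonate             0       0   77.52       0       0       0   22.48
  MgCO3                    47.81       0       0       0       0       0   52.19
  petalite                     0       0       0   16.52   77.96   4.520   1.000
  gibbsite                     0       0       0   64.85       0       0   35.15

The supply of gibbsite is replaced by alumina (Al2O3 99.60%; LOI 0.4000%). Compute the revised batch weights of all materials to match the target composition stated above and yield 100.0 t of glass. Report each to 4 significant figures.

All internal work runs at full precision from first step to last. Intermediates are shown, rounded to four significant digits, in the working; exactly one rounding goes into every reported value; all derived quantities are re-derived at full precision (ignition loss, totals, glass mass, the yield, the six compositions) from the weighed amounts per 100.0 t of glass as quoted within problem or answer.
Target masses of each oxide per 100.0 t glass:
  MgO: 10.64% × 100.0 = 10.64 t
  SrO: 6.678% × 100.0 = 6.678 t
  BaO: 9.776% × 100.0 = 9.776 t
  Al2O3: 6.402% × 100.0 = 6.402 t
  SiO2: 65.56% × 100.0 = 65.56 t
  Li2O: 0.9402% × 100.0 = 0.9402 t
Sums-versus-targets review with the batch weights as given, at the basis given (summed amounts equal target values modulo rounding of the values):
  MgO: 22.25·0.4781 = 10.64 t (target 10.64 t)
  SrO: 9.484·0.7041 = 6.678 t (target 6.678 t)
  BaO: 12.61·0.7752 = 9.775 t (target 9.776 t)
  Al2O3: 49.59·0.003000 + 20.80·0.1652 + 2.828·0.9960 = 6.402 t (target 6.402 t)
  SiO2: 49.59·0.9950 + 20.80·0.7796 = 65.56 t (target 65.56 t)
  Li2O: 20.80·0.04520 = 0.9402 t (target 0.9402 t)
Glass-mass closure: total batch − LOI = 99.99 t (the Σ of target masses is 100.0 t; the stated basis being 100.0 t — differing by rounding only).
Batch grand total — Σ batch = 117.6 t; ignition loss, Σ(batch × LOI) = 17.57 t; yield = glass ÷ total batch = 85.05%.

Revised batch per 100.0 t glass:
  strontium carbonate: 9.484 t
  silica sand: 49.59 t
  barium carbonate: 12.61 t
  MgCO3: 22.25 t
  petalite: 20.80 t
  alumina: 2.828 t
Total batch = 117.6 t; LOI loss = 17.57 t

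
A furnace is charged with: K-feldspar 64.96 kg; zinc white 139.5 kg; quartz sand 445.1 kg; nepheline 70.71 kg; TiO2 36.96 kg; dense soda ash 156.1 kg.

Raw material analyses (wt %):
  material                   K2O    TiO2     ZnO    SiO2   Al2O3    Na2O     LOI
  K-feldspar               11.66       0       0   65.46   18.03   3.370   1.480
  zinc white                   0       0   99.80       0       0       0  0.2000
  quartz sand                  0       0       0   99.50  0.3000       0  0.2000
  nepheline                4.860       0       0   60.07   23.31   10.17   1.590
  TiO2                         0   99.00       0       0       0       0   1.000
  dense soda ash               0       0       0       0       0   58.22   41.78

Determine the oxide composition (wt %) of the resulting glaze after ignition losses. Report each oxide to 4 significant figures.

Glass mass = 844.5 kg (batch 913.3 − LOI 68.84).
Composition: K2O 1.304%, TiO2 4.333%, ZnO 16.49%, SiO2 62.51%, Al2O3 3.497%, Na2O 11.87%

Working values are rounded off to 4 significant figures when displayed. Every computation runs at full float precision at every stage. Exactly one rounding lands on every reported value; all derived quantities (the totals, the six compositions, LOI, the yield, net glass mass) are rebuilt starting from the weights on 844.5 kg of glass in full float precision, as given in problem or answer.
Mass of each oxide from the mix:
  K2O: 64.96·0.1166 + 70.71·0.04860 = 11.01 kg
  TiO2: 36.96·0.9900 = 36.59 kg
  ZnO: 139.5·0.9980 = 139.2 kg
  SiO2: 64.96·0.6546 + 445.1·0.9950 + 70.71·0.6007 = 527.9 kg
  Al2O3: 64.96·0.1803 + 445.1·0.003000 + 70.71·0.2331 = 29.53 kg
  Na2O: 64.96·0.03370 + 70.71·0.1017 + 156.1·0.5822 = 100.3 kg
LOI: 64.96·0.01480 + 139.5·0.002000 + 445.1·0.002000 + 70.71·0.01590 + 36.96·0.01000 + 156.1·0.4178 = 68.84 kg
Glass = total batch minus LOI = 913.3 − 68.84 = 844.5 kg (= Σ oxide masses)
percent share: oxide ÷ glass, ×100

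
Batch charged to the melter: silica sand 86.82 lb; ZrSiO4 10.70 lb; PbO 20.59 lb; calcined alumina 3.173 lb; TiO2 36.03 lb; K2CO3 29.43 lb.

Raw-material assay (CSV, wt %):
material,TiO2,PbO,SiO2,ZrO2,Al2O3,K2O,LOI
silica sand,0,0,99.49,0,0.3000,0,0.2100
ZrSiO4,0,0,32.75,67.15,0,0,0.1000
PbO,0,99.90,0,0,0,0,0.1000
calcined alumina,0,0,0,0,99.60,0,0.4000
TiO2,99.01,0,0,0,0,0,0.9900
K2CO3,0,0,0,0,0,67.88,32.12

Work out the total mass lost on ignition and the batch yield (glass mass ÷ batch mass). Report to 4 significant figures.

In-progress results are displayed, with 4-significant-digit rounding, in the printout — each numeric step carries full float precision all the way through. Each reported figure receives exactly one rounding — the derived quantities, including ignition loss, the totals, the six compositions, yield, net glass mass, are rebuilt using the weight values for 176.7 lb of glass in exact precision, exactly as printed in problem or answer.
Loss on ignition, line by line:
  silica sand: 86.82 × 0.002100 = 0.1823 lb
  ZrSiO4: 10.70 × 0.001000 = 0.01070 lb
  PbO: 20.59 × 0.001000 = 0.02059 lb
  calcined alumina: 3.173 × 0.004000 = 0.01269 lb
  TiO2: 36.03 × 0.009900 = 0.3567 lb
  K2CO3: 29.43 × 0.3212 = 9.453 lb
Total LOI = 10.04 lb
Glass = batch − LOI = 186.7 − 10.04 = 176.7 lb

LOI loss = 10.04 lb; glass = 176.7 lb; yield = 94.63%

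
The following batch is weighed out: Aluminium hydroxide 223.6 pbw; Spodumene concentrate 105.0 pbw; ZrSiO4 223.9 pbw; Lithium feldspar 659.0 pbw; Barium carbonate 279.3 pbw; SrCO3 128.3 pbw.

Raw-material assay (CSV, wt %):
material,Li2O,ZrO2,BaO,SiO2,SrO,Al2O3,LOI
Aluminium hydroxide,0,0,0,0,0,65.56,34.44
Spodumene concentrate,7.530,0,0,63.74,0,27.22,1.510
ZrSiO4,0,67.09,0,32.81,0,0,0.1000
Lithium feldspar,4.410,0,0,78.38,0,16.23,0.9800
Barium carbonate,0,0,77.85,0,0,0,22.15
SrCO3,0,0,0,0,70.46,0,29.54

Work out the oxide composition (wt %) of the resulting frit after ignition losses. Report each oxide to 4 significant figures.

The working math carries exact precision all the way through — intermediates are shown, rounded to 4 significant figures, as written. A single rounding produces every reported value — all derived quantities (totals, the yield, glass mass, the six compositions, ignition loss) are rebuilt at exact precision from the weighed amounts on 1434 pbw of glass as given in problem or answer.
What the batch supplies per oxide:
  Li2O: 105.0·0.07530 + 659.0·0.04410 = 36.97 pbw
  ZrO2: 223.9·0.6709 = 150.2 pbw
  BaO: 279.3·0.7785 = 217.4 pbw
  SiO2: 105.0·0.6374 + 223.9·0.3281 + 659.0·0.7838 = 656.9 pbw
  SrO: 128.3·0.7046 = 90.40 pbw
  Al2O3: 223.6·0.6556 + 105.0·0.2722 + 659.0·0.1623 = 282.1 pbw
LOI: 223.6·0.3444 + 105.0·0.01510 + 223.9·0.001000 + 659.0·0.009800 + 279.3·0.2215 + 128.3·0.2954 = 185.0 pbw
Glass mass = batch − LOI = 1619 − 185.0 = 1434 pbw (matching Σ of the oxides)
wt %: oxide over glass, times 100

Glass mass = 1434 pbw (batch 1619 − LOI 185.0).
Composition: Li2O 2.578%, ZrO2 10.47%, BaO 15.16%, SiO2 45.81%, SrO 6.304%, Al2O3 19.67%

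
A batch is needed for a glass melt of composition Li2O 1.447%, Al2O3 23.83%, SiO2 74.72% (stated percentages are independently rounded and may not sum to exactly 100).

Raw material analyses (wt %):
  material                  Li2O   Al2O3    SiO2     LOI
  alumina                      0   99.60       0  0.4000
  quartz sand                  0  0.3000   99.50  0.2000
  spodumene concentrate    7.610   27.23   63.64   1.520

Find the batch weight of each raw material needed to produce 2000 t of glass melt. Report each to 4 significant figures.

Batch per 2000 t glass melt:
  alumina: 370.8 t
  quartz sand: 1259 t
  spodumene concentrate: 380.3 t
Total batch = 2010 t; LOI loss = 9.782 t; yield = 99.51%

All internal work holds full float precision at all times — the intermediate values are shown rounded to 4 significant figures on the page. Every reported result is rounded only once — all derived quantities are computed from the weighed amounts for 2000 t of glass in full float precision (ignition loss, totals, the yield, three oxide percentages, glass mass) precisely as stated by question or answer.
Target oxide masses per 2000 t glass melt:
  Li2O: 1.447% × 2000 = 28.94 t
  Al2O3: 23.83% × 2000 = 476.6 t
  SiO2: 74.72% × 2000 = 1494 t
Sums-versus-targets review given the weights on record, at the basis given (each sum matches its target mass once rounding is allowed for):
  Li2O: 380.3·0.07610 = 28.94 t (target 28.94 t)
  Al2O3: 370.8·0.9960 + 1259·0.003000 + 380.3·0.2723 = 476.6 t (target 476.6 t)
  SiO2: 1259·0.9950 + 380.3·0.6364 = 1495 t (target 1494 t)
The glass-mass cross-check: the batch minus its LOI: 2000 t (the Σ of target masses is 2000 t; the stated basis being 2000 t — deltas are rounding alone).
Adding the batch up: Σ batch = 2010 t; ignition loss, Σ(batch × LOI) = 9.782 t; yield = glass ÷ total batch = 99.51%.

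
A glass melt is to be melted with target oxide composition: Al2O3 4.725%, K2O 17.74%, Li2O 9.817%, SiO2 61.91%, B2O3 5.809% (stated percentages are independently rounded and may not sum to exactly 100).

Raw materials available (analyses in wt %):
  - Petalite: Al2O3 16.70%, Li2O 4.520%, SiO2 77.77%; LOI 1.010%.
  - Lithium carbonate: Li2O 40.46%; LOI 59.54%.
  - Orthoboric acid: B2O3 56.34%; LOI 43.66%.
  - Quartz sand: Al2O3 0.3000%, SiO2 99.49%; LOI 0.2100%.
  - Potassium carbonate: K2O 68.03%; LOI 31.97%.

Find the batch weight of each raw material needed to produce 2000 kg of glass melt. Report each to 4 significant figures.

Batch per 2000 kg glass melt:
  Petalite: 551.3 kg
  Lithium carbonate: 423.7 kg
  Orthoboric acid: 206.2 kg
  Quartz sand: 813.6 kg
  Potassium carbonate: 521.5 kg
Total batch = 2516 kg; LOI loss = 516.3 kg; yield = 79.48%

Rounding to four significant digits governs each mid-chain value as printed. All internal work runs at full float precision at every stage — a single rounding finalizes every reported result; derived quantities (totals, LOI, net glass mass, the yield, the five compositions) are rebuilt at full precision using the weight values at 2000 kg of glass as set out in the problem or answer text.
Oxide mass targets, per 2000 kg glass melt:
  Al2O3: 4.725% × 2000 = 94.50 kg
  K2O: 17.74% × 2000 = 354.8 kg
  Li2O: 9.817% × 2000 = 196.3 kg
  SiO2: 61.91% × 2000 = 1238 kg
  B2O3: 5.809% × 2000 = 116.2 kg
Balance tally, oxide-wise, from the weights as reported, for the quoted basis mass (sums match the target masses exact up to rounding of places):
  Al2O3: 551.3·0.1670 + 813.6·0.003000 = 94.51 kg (target 94.50 kg)
  K2O: 521.5·0.6803 = 354.8 kg (target 354.8 kg)
  Li2O: 551.3·0.04520 + 423.7·0.4046 = 196.3 kg (target 196.3 kg)
  SiO2: 551.3·0.7777 + 813.6·0.9949 = 1238 kg (target 1238 kg)
  B2O3: 206.2·0.5634 = 116.2 kg (target 116.2 kg)
Mass balance on the glass: batch total minus LOI = 2000 kg (summing oxide targets gives 2000 kg; versus the stated basis of 2000 kg — rounding explains the deltas).
Batch total: Σ batch = 2516 kg; Σ batch·LOI gives LOI loss = 516.3 kg; glass ÷ batch gives a yield of 79.48%.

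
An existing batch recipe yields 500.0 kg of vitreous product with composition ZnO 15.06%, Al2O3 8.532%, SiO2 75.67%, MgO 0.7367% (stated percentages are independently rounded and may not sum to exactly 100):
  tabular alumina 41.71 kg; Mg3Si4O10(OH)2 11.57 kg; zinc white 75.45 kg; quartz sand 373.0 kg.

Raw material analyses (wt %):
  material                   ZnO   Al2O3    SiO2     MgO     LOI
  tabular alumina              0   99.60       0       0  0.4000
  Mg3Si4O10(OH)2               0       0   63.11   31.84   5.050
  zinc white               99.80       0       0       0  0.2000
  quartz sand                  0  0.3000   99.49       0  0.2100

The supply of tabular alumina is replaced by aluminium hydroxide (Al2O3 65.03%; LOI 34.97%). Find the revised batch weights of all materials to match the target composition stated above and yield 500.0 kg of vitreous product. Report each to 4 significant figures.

All arithmetic carries exact precision from first step to last. Values along the way are shown rounded to 4 significant digits between the steps; each reported result is rounded exactly once; all derived quantities, including glass mass, the yield, ignition loss, four oxide percentages, totals, are computed from the weighed amounts at 500.0 kg of glass in exact precision, precisely as stated by the problem or answer text.
Oxide-by-oxide targets in 500.0 kg vitreous product:
  ZnO: 15.06% × 500.0 = 75.30 kg
  Al2O3: 8.532% × 500.0 = 42.66 kg
  SiO2: 75.67% × 500.0 = 378.4 kg
  MgO: 0.7367% × 500.0 = 3.684 kg
Per-oxide balance check from the weights as reported, versus the basis set out (target by target, the sums agree net of answer rounding effects):
  ZnO: 75.45·0.9980 = 75.30 kg (target 75.30 kg)
  Al2O3: 63.88·0.6503 + 373.0·0.003000 = 42.66 kg (target 42.66 kg)
  SiO2: 11.57·0.6311 + 373.0·0.9949 = 378.4 kg (target 378.4 kg)
  MgO: 11.57·0.3184 = 3.684 kg (target 3.684 kg)
Auditing the glass mass value: total charge less LOI = 500.0 kg (the Σ of target masses is 500.0 kg; against the stated basis, 500.0 kg — a pure rounding effect).
Whole-batch sum: Σ batch = 523.9 kg; loss to ignition Σ batch·LOI = 23.86 kg; yield = glass ÷ total batch = 95.45%.

Revised batch per 500.0 kg vitreous product:
  aluminium hydroxide: 63.88 kg
  Mg3Si4O10(OH)2: 11.57 kg
  zinc white: 75.45 kg
  quartz sand: 373.0 kg
Total batch = 523.9 kg; LOI loss = 23.86 kg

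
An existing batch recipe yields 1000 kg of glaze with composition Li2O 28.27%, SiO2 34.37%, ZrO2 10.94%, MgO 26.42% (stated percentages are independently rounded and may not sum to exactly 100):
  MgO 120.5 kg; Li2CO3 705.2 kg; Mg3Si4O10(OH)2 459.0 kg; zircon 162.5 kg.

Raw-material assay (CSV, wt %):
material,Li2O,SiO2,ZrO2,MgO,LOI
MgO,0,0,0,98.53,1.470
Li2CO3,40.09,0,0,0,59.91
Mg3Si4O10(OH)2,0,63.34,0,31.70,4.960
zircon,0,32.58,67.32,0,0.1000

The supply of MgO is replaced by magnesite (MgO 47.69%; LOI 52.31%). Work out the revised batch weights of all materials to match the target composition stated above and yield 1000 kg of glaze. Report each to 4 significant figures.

Values along the way are shown, with 4-significant-figure rounding, across the worked steps; all internal work carries exact precision in every operation. Exactly one rounding lands on every reported number; derived quantities (LOI, four oxide percentages, totals, yield, net glass mass) are re-derived starting from the weights at 1000 kg of glass at exact precision, as given in the question or the answer.
Target oxide masses per 1000 kg glaze:
  Li2O: 28.27% × 1000 = 282.7 kg
  SiO2: 34.37% × 1000 = 343.7 kg
  ZrO2: 10.94% × 1000 = 109.4 kg
  MgO: 26.42% × 1000 = 264.2 kg
Sums-versus-targets review from the weights as reported, versus the basis set out (sum by sum, the targets are met inside rounding margins):
  Li2O: 705.2·0.4009 = 282.7 kg (target 282.7 kg)
  SiO2: 459.0·0.6334 + 162.5·0.3258 = 343.7 kg (target 343.7 kg)
  ZrO2: 162.5·0.6732 = 109.4 kg (target 109.4 kg)
  MgO: 248.9·0.4769 + 459.0·0.3170 = 264.2 kg (target 264.2 kg)
Glass-mass closure: Σ batch − LOI loss = 1000 kg (per-oxide target masses sum to 1000 kg; stated basis 1000 kg — deltas are rounding alone).
Whole-batch sum: Σ batch = 1576 kg; LOI loss = Σ batch·LOI = 575.6 kg; as yield: glass ÷ batch → 63.47%.

Revised batch per 1000 kg glaze:
  magnesite: 248.9 kg
  Li2CO3: 705.2 kg
  Mg3Si4O10(OH)2: 459.0 kg
  zircon: 162.5 kg
Total batch = 1576 kg; LOI loss = 575.6 kg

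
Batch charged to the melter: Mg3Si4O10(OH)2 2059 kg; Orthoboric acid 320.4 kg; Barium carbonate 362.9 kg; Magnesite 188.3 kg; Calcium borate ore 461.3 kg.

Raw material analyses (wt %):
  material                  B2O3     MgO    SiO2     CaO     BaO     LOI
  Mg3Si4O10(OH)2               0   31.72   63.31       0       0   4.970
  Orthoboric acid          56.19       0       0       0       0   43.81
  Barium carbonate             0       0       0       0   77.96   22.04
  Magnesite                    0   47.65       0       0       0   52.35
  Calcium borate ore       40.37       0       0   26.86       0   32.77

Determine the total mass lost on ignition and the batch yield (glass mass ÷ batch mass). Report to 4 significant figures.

In-progress results are displayed rounded to 4 significant digits between the steps. Every computation keeps exact precision at all times — a single rounding produces every reported value; the derived quantities, which include yield, five oxide percentages, glass mass, ignition loss, the totals, are rebuilt at full precision, as they appear in problem or answer, from the batch weights on 2819 kg of glass.
Per-material ignition loss:
  Mg3Si4O10(OH)2: 2059 × 0.04970 = 102.3 kg
  Orthoboric acid: 320.4 × 0.4381 = 140.4 kg
  Barium carbonate: 362.9 × 0.2204 = 79.98 kg
  Magnesite: 188.3 × 0.5235 = 98.58 kg
  Calcium borate ore: 461.3 × 0.3277 = 151.2 kg
Total LOI = 572.4 kg
Glass = batch − LOI = 3392 − 572.4 = 2819 kg

LOI loss = 572.4 kg; glass = 2819 kg; yield = 83.12%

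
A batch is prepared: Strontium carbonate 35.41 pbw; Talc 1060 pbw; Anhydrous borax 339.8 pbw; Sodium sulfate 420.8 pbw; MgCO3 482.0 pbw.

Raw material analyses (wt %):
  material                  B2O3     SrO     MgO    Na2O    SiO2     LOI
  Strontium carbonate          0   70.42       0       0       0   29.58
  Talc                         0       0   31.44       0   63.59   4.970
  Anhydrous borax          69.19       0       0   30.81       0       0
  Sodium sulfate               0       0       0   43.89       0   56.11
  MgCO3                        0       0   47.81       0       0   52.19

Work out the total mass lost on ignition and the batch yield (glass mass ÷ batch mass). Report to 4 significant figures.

LOI loss = 550.8 pbw; glass = 1787 pbw; yield = 76.44%

Intermediates are printed, rounded to 4 significant digits, in the printout. The whole derivation keeps exact precision from first step to last; exactly one rounding lands on each reported result. All derived quantities, which include five oxide percentages, net glass mass, the yield, the totals, LOI, are rebuilt at full precision, as given in problem or answer, starting from the weights on 1787 pbw of glass.
LOI of each material in turn:
  Strontium carbonate: 35.41 × 0.2958 = 10.47 pbw
  Talc: 1060 × 0.04970 = 52.68 pbw
  Anhydrous borax: 339.8 × 0 = 0 pbw
  Sodium sulfate: 420.8 × 0.5611 = 236.1 pbw
  MgCO3: 482.0 × 0.5219 = 251.6 pbw
Total LOI = 550.8 pbw
Glass = batch − LOI = 2338 − 550.8 = 1787 pbw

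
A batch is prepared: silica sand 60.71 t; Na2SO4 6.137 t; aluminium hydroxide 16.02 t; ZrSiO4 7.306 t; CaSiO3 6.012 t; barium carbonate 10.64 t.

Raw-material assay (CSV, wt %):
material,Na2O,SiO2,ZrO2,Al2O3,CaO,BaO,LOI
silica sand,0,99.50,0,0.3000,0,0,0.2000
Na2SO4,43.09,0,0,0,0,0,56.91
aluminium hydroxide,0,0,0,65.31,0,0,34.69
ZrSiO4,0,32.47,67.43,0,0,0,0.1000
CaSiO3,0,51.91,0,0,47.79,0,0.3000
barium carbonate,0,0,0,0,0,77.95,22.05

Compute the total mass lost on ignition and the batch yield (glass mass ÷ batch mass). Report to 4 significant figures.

LOI loss = 11.54 t; glass = 95.28 t; yield = 89.19%

Working values are displayed (rounded to four significant figures) within the worked lines; the working math runs at full precision at all times. Exactly one rounding goes into each reported figure; all derived quantities, including totals, yield, glass mass, six oxide percentages, LOI, are rebuilt from the weighed amounts for 95.28 t of glass at full float precision as quoted within problem or answer.
Loss on ignition, line by line:
  silica sand: 60.71 × 0.002000 = 0.1214 t
  Na2SO4: 6.137 × 0.5691 = 3.493 t
  aluminium hydroxide: 16.02 × 0.3469 = 5.557 t
  ZrSiO4: 7.306 × 0.001000 = 0.007306 t
  CaSiO3: 6.012 × 0.003000 = 0.01804 t
  barium carbonate: 10.64 × 0.2205 = 2.346 t
Total LOI = 11.54 t
Glass = batch − LOI = 106.8 − 11.54 = 95.28 t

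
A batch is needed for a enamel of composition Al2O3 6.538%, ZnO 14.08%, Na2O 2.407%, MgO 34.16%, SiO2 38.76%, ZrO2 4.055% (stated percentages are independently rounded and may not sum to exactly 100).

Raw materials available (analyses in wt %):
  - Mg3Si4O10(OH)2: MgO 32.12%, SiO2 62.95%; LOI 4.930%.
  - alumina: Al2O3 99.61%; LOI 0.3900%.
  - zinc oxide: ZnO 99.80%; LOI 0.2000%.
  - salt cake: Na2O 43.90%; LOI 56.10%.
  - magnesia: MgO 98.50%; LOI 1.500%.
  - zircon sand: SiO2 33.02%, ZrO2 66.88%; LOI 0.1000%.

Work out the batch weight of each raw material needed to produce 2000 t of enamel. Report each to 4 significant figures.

Batch per 2000 t enamel:
  Mg3Si4O10(OH)2: 1168 t
  alumina: 131.3 t
  zinc oxide: 282.2 t
  salt cake: 109.7 t
  magnesia: 312.8 t
  zircon sand: 121.3 t
Total batch = 2125 t; LOI loss = 125.0 t; yield = 94.12%

In-progress results are printed rounded off to 4 significant figures as written — the whole derivation holds exact precision from start to finish. Each reported value is rounded only once — derived quantities are carried in full precision (glass mass, the six compositions, the yield, ignition loss, the totals) using the weight values on 2000 t of glass as given in the problem or answer text.
Target masses of each oxide per 2000 t enamel:
  Al2O3: 6.538% × 2000 = 130.8 t
  ZnO: 14.08% × 2000 = 281.6 t
  Na2O: 2.407% × 2000 = 48.14 t
  MgO: 34.16% × 2000 = 683.2 t
  SiO2: 38.76% × 2000 = 775.2 t
  ZrO2: 4.055% × 2000 = 81.10 t
Mass-balance tally per oxide from the weights as reported, under the basis named above (every target is met by its sum within answer rounding):
  Al2O3: 131.3·0.9961 = 130.8 t (target 130.8 t)
  ZnO: 282.2·0.9980 = 281.6 t (target 281.6 t)
  Na2O: 109.7·0.4390 = 48.16 t (target 48.14 t)
  MgO: 1168·0.3212 + 312.8·0.9850 = 683.3 t (target 683.2 t)
  SiO2: 1168·0.6295 + 121.3·0.3302 = 775.3 t (target 775.2 t)
  ZrO2: 121.3·0.6688 = 81.13 t (target 81.10 t)
Glass-mass bookkeeping: net batch after ignition = 2000 t (oxide target masses add up to 2000 t; the stated basis being 2000 t — a pure rounding effect).
Batch total: Σ batch = 2125 t; loss to ignition Σ batch·LOI = 125.0 t; yield = glass ÷ total batch = 94.12%.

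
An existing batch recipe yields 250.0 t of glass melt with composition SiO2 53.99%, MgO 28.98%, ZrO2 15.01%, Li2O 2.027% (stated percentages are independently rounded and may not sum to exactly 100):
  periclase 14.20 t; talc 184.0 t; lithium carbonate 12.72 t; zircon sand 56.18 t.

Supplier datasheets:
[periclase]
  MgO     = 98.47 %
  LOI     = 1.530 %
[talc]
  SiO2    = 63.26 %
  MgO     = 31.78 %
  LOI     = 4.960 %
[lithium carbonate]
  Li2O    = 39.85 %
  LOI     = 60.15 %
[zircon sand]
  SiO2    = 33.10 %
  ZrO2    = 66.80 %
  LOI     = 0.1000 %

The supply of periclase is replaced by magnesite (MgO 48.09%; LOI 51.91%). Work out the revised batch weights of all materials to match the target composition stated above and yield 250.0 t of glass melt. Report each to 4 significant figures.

Revised batch per 250.0 t glass melt:
  magnesite: 29.08 t
  talc: 184.0 t
  lithium carbonate: 12.72 t
  zircon sand: 56.18 t
Total batch = 282.0 t; LOI loss = 31.93 t

All arithmetic maintains full float precision from start to finish — in-progress results are shown rounded to four significant figures on the page. A single rounding finalizes every reported figure; all derived quantities, including glass mass, yield, the totals, ignition loss, the four compositions, are computed from the weighed amounts for 250.0 t of glass at exact precision, as given in question or answer.
The oxide mass targets at 250.0 t glass melt:
  SiO2: 53.99% × 250.0 = 135.0 t
  MgO: 28.98% × 250.0 = 72.45 t
  ZrO2: 15.01% × 250.0 = 37.52 t
  Li2O: 2.027% × 250.0 = 5.068 t
Checking each oxide sum applying the batch weights above, against the basis in use (sums match the target masses exact up to rounding of places):
  SiO2: 184.0·0.6326 + 56.18·0.3310 = 135.0 t (target 135.0 t)
  MgO: 29.08·0.4809 + 184.0·0.3178 = 72.46 t (target 72.45 t)
  ZrO2: 56.18·0.6680 = 37.53 t (target 37.52 t)
  Li2O: 12.72·0.3985 = 5.069 t (target 5.068 t)
The glass-mass cross-check: total charge less LOI = 250.1 t (targets for the oxides total 250.0 t; the stated basis being 250.0 t — a pure rounding effect).
Batch grand total — Σ batch = 282.0 t; the LOI term Σ batch·LOI equals 31.93 t; the yield ratio, glass ÷ batch: 88.68%.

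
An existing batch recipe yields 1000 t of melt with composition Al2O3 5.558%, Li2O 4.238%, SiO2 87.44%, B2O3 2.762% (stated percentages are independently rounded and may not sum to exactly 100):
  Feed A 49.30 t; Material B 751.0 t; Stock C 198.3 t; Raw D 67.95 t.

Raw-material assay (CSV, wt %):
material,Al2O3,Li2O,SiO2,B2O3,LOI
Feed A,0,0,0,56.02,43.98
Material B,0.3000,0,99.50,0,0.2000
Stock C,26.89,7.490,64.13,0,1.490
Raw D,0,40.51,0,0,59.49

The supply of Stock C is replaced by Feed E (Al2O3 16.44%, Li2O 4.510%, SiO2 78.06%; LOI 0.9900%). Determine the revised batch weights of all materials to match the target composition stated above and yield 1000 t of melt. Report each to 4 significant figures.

Revised batch per 1000 t melt:
  Feed A: 49.30 t
  Material B: 622.5 t
  Feed E: 326.7 t
  Raw D: 68.24 t
Total batch = 1067 t; LOI loss = 66.76 t

Values along the way are printed, rounded to four significant digits, as written — the whole derivation carries full precision through the solve — exactly one rounding is applied to every reported value. All derived quantities (ignition loss, the four compositions, the yield, glass mass, totals) are re-derived in full precision from the batch weights on 1000 t of glass precisely as stated by the problem or the answer.
Target masses of each oxide per 1000 t melt:
  Al2O3: 5.558% × 1000 = 55.58 t
  Li2O: 4.238% × 1000 = 42.38 t
  SiO2: 87.44% × 1000 = 874.4 t
  B2O3: 2.762% × 1000 = 27.62 t
Per-oxide balance check using the reported weights, at the basis given (each sum matches its target mass modulo rounding of the values):
  Al2O3: 622.5·0.003000 + 326.7·0.1644 = 55.58 t (target 55.58 t)
  Li2O: 326.7·0.04510 + 68.24·0.4051 = 42.38 t (target 42.38 t)
  SiO2: 622.5·0.9950 + 326.7·0.7806 = 874.4 t (target 874.4 t)
  B2O3: 49.30·0.5602 = 27.62 t (target 27.62 t)
Glass-mass closure: Σ batch − LOI loss = 1000 t (targets for the oxides total 1000 t; against the stated basis, 1000 t — any gap is answer rounding).
Adding the batch up: Σ batch = 1067 t; loss to ignition Σ batch·LOI = 66.76 t; as yield: glass ÷ batch → 93.74%.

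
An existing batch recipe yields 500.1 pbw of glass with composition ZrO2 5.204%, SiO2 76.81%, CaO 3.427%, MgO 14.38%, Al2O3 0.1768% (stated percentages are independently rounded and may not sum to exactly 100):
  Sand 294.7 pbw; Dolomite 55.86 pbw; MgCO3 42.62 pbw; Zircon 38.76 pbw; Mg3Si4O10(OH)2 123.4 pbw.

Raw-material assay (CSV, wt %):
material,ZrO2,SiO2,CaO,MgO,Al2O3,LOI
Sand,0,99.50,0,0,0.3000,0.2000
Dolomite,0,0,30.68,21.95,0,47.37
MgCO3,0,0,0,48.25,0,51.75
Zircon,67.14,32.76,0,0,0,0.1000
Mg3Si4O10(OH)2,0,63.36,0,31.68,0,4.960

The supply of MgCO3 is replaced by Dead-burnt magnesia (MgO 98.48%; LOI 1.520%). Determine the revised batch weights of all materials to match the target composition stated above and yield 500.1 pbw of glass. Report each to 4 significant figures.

Revised batch per 500.1 pbw glass:
  Sand: 294.7 pbw
  Dolomite: 55.86 pbw
  Dead-burnt magnesia: 20.88 pbw
  Zircon: 38.76 pbw
  Mg3Si4O10(OH)2: 123.4 pbw
Total batch = 533.6 pbw; LOI loss = 33.53 pbw

All arithmetic holds full float precision from first step to last. Values along the way are rounded off to 4 significant figures wherever printed — each reported value includes exactly one rounding. The derived quantities are rebuilt in full float precision (the five compositions, net glass mass, LOI, totals, the yield) using the weight values on 500.1 pbw of glass as set out in either problem or answer.
The oxide mass targets at 500.1 pbw glass:
  ZrO2: 5.204% × 500.1 = 26.03 pbw
  SiO2: 76.81% × 500.1 = 384.1 pbw
  CaO: 3.427% × 500.1 = 17.14 pbw
  MgO: 14.38% × 500.1 = 71.91 pbw
  Al2O3: 0.1768% × 500.1 = 0.8842 pbw
A balance pass over the oxides, given the weights on record, at the basis given (summed amounts equal target values net of answer rounding effects):
  ZrO2: 38.76·0.6714 = 26.02 pbw (target 26.03 pbw)
  SiO2: 294.7·0.9950 + 38.76·0.3276 + 123.4·0.6336 = 384.1 pbw (target 384.1 pbw)
  CaO: 55.86·0.3068 = 17.14 pbw (target 17.14 pbw)
  MgO: 55.86·0.2195 + 20.88·0.9848 + 123.4·0.3168 = 71.92 pbw (target 71.91 pbw)
  Al2O3: 294.7·0.003000 = 0.8841 pbw (target 0.8842 pbw)
Glass-mass bookkeeping: total batch − LOI = 500.1 pbw (summing oxide targets gives 500.1 pbw; basis as stated: 500.1 pbw — gaps are rounding artifacts).
Summing the batch: Σ batch = 533.6 pbw; the LOI term Σ batch·LOI equals 33.53 pbw; glass ÷ batch gives a yield of 93.72%.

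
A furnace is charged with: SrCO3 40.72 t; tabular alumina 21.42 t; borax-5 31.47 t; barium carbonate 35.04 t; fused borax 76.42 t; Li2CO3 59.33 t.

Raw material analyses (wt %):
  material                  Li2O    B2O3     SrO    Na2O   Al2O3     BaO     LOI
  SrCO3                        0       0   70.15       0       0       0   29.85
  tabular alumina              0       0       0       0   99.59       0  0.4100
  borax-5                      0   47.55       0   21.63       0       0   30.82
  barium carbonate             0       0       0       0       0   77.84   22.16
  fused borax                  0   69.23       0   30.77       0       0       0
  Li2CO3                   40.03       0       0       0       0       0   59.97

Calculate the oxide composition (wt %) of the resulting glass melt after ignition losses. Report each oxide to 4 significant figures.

Glass mass = 199.1 t (batch 264.4 − LOI 65.29).
Composition: Li2O 11.93%, B2O3 34.09%, SrO 14.35%, Na2O 15.23%, Al2O3 10.71%, BaO 13.70%

Mid-chain values are displayed, rounded to four significant figures, in the printout — every computation carries full float precision in all steps. Every reported value includes exactly one rounding. All derived quantities, which include yield, glass mass, the six compositions, ignition loss, the totals, are carried in exact precision, precisely as stated by the question or the answer, using the weight values for 199.1 t of glass.
Mass of each oxide from the mix:
  Li2O: 59.33·0.4003 = 23.75 t
  B2O3: 31.47·0.4755 + 76.42·0.6923 = 67.87 t
  SrO: 40.72·0.7015 = 28.57 t
  Na2O: 31.47·0.2163 + 76.42·0.3077 = 30.32 t
  Al2O3: 21.42·0.9959 = 21.33 t
  BaO: 35.04·0.7784 = 27.28 t
LOI: 40.72·0.2985 + 21.42·0.004100 + 31.47·0.3082 + 35.04·0.2216 + 59.33·0.5997 = 65.29 t
Glass mass = batch − LOI = 264.4 − 65.29 = 199.1 t (equal to the oxide-mass sum)
each wt % is 100 × oxide ÷ glass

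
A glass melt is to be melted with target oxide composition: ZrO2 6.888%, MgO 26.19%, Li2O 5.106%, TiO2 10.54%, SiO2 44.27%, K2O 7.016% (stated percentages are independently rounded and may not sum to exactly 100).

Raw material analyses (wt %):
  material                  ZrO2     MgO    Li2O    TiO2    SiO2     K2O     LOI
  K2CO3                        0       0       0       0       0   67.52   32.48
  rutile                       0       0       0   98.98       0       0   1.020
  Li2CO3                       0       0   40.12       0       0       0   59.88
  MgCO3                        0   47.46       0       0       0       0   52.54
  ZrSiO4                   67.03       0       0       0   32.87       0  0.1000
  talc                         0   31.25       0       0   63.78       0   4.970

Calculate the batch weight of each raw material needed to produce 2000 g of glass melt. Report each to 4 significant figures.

All internal work holds full precision end to end. Values along the way are shown rounded off to 4 significant digits at each printed step; a single rounding produces every reported result. The derived quantities, which include the six compositions, glass mass, ignition loss, totals, yield, are recomputed in full precision, exactly as shown in the question or the answer, from the weighed amounts on 2000 g of glass.
Per-oxide target masses for 2000 g glass melt:
  ZrO2: 6.888% × 2000 = 137.8 g
  MgO: 26.19% × 2000 = 523.8 g
  Li2O: 5.106% × 2000 = 102.1 g
  TiO2: 10.54% × 2000 = 210.8 g
  SiO2: 44.27% × 2000 = 885.4 g
  K2O: 7.016% × 2000 = 140.3 g
Mass-balance tally per oxide from the weights as reported, for the quoted basis mass (each sum matches its target mass once rounding is allowed for):
  ZrO2: 205.5·0.6703 = 137.7 g (target 137.8 g)
  MgO: 259.3·0.4746 + 1282·0.3125 = 523.7 g (target 523.8 g)
  Li2O: 254.5·0.4012 = 102.1 g (target 102.1 g)
  TiO2: 213.0·0.9898 = 210.8 g (target 210.8 g)
  SiO2: 205.5·0.3287 + 1282·0.6378 = 885.2 g (target 885.4 g)
  K2O: 207.8·0.6752 = 140.3 g (target 140.3 g)
The glass-mass cross-check: total charge less LOI = 2000 g (the targets, summed, come to 2000 g; basis as stated: 2000 g — a pure rounding effect).
Batch total: Σ batch = 2422 g; ignition loss, Σ(batch × LOI) = 422.2 g; the yield ratio, glass ÷ batch: 82.57%.

Batch per 2000 g glass melt:
  K2CO3: 207.8 g
  rutile: 213.0 g
  Li2CO3: 254.5 g
  MgCO3: 259.3 g
  ZrSiO4: 205.5 g
  talc: 1282 g
Total batch = 2422 g; LOI loss = 422.2 g; yield = 82.57%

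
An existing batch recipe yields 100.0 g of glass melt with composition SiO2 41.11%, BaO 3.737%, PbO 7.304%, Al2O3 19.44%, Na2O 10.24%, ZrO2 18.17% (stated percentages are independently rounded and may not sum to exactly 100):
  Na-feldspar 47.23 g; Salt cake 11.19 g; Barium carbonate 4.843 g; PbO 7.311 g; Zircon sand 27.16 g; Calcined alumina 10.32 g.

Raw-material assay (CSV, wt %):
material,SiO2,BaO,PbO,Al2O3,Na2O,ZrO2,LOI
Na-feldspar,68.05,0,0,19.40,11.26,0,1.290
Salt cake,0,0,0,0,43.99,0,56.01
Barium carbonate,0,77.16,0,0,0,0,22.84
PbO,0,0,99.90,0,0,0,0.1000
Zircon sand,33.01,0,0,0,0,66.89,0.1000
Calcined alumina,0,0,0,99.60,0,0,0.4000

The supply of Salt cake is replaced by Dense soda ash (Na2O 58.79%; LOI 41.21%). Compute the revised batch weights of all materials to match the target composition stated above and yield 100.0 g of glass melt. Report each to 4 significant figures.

Revised batch per 100.0 g glass melt:
  Na-feldspar: 47.23 g
  Dense soda ash: 8.371 g
  Barium carbonate: 4.843 g
  PbO: 7.311 g
  Zircon sand: 27.16 g
  Calcined alumina: 10.32 g
Total batch = 105.2 g; LOI loss = 5.241 g

Mid-chain values are shown (rounded to four significant digits) as written; the whole derivation carries full float precision at each step — every reported figure undergoes a single rounding. Derived quantities (LOI, the totals, glass mass, the yield, six oxide percentages) are carried starting from the weights at 100.0 g of glass at full precision, as quoted within the problem or the answer.
The oxide mass targets at 100.0 g glass melt:
  SiO2: 41.11% × 100.0 = 41.11 g
  BaO: 3.737% × 100.0 = 3.737 g
  PbO: 7.304% × 100.0 = 7.304 g
  Al2O3: 19.44% × 100.0 = 19.44 g
  Na2O: 10.24% × 100.0 = 10.24 g
  ZrO2: 18.17% × 100.0 = 18.17 g
Per-oxide balance check per the reported batch figures, relative to the basis at hand (target by target, the sums agree exact up to rounding of places):
  SiO2: 47.23·0.6805 + 27.16·0.3301 = 41.11 g (target 41.11 g)
  BaO: 4.843·0.7716 = 3.737 g (target 3.737 g)
  PbO: 7.311·0.9990 = 7.304 g (target 7.304 g)
  Al2O3: 47.23·0.1940 + 10.32·0.9960 = 19.44 g (target 19.44 g)
  Na2O: 47.23·0.1126 + 8.371·0.5879 = 10.24 g (target 10.24 g)
  ZrO2: 27.16·0.6689 = 18.17 g (target 18.17 g)
Glass mass check: total batch − LOI = 99.99 g (the Σ of target masses is 100.0 g; against the stated basis, 100.0 g — deltas are rounding alone).
Whole-batch sum: Σ batch = 105.2 g; ignition loss, Σ(batch × LOI) = 5.241 g; the yield ratio, glass ÷ batch: 95.02%.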